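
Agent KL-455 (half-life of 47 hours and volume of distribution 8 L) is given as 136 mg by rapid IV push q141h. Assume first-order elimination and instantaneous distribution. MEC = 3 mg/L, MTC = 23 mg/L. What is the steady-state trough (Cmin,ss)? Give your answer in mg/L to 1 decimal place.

τ = 141 h = 3 half-lives, so f = (1/2)^3 = 0.125.
Accumulation ratio R = 1/(1 − f) = 1/0.875 = 8/7.
Single-dose peak C₀ = D/Vd = 136/8 = 17 mg/L.
Steady-state peak Cmax,ss = C₀·R = 17 × 8/7 ≈ 19.429 mg/L.
Steady-state trough Cmin,ss = Cmax,ss·f ≈ 19.429 × 0.125 ≈ 2.429 mg/L.
Trough 2.4 mg/L vs MEC 3 mg/L: subtherapeutic.

2.4 mg/L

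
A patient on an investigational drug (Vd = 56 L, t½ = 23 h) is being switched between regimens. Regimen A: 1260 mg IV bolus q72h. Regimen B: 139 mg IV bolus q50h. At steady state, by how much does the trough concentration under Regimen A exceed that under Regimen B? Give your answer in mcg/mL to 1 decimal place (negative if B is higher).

2.2 mcg/mL

Regimen A: f = (1/2)^(72/23) ≈ 0.1142; Cmin,ss = (1260/56)·f/(1−f) ≈ 2.901 mcg/mL.
Regimen B: f = (1/2)^(50/23) ≈ 0.2216; Cmin,ss = (139/56)·f/(1−f) ≈ 0.707 mcg/mL.
Difference ≈ 2.901 − 0.707 ≈ 2.194 mcg/mL.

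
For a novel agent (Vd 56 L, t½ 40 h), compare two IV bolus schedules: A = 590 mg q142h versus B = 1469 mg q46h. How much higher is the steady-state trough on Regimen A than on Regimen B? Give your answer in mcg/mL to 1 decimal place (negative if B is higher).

-20.5 mcg/mL

Regimen A: f = (1/2)^(142/40) ≈ 0.0854; Cmin,ss = (590/56)·f/(1−f) ≈ 0.984 mcg/mL.
Regimen B: f = (1/2)^(46/40) ≈ 0.4506; Cmin,ss = (1469/56)·f/(1−f) ≈ 21.515 mcg/mL.
Difference ≈ 0.984 − 21.515 ≈ -20.531 mcg/mL.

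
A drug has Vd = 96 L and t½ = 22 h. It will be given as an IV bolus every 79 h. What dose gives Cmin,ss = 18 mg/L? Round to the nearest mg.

τ/t½ = 79/22 ≈ 3.5909, so f = (1/2)^(79/22) ≈ 0.082991.
Cmin,ss = (D/Vd)·f/(1−f), so D = Cmin,ss·Vd·(1−f)/f.
D = 18 × 96 × (1−f)/f ≈ 18 × 96 × 11.04950 ≈ 19093.54 mg.

19094 mg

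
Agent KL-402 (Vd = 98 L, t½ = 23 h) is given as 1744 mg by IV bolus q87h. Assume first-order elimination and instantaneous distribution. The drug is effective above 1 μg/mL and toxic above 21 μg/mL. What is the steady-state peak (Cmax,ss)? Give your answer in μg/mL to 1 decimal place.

19.2 μg/mL

k = ln2/t½ = ln2/23 ≈ 0.030137 h⁻¹; fraction remaining f = e^(−kτ) = e^(−0.030137×87) ≈ 0.0727.
At steady state, accumulation factor R = 1/(1 − e^(−kτ)) ≈ 1.0784.
Each bolus raises the concentration by D/Vd = 1744/98 ≈ 17.796 μg/mL.
Cmax,ss = C₀/(1 − f) ≈ 17.796/0.9273 ≈ 19.191 μg/mL.
Peak 19.2 μg/mL vs MTC 21 μg/mL: below toxic threshold.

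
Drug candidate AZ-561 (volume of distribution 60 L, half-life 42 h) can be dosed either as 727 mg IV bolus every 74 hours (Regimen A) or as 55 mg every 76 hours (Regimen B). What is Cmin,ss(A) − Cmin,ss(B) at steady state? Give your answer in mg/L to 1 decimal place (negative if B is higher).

Regimen A: f = (1/2)^(74/42) ≈ 0.2949; Cmin,ss = (727/60)·f/(1−f) ≈ 5.068 mg/L.
Regimen B: f = (1/2)^(76/42) ≈ 0.2853; Cmin,ss = (55/60)·f/(1−f) ≈ 0.366 mg/L.
Difference ≈ 5.068 − 0.366 ≈ 4.702 mg/L.

4.7 mg/L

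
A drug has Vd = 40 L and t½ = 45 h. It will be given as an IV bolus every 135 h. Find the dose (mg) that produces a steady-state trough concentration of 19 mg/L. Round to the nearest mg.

τ/t½ = 135/45 ≈ 3, so f = (1/2)^(135/45) ≈ 0.125000.
Cmin,ss = (D/Vd)·f/(1−f), so D = Cmin,ss·Vd·(1−f)/f.
D = 19 × 40 × (1−f)/f ≈ 19 × 40 × 7.00000 ≈ 5320.00 mg.

5320 mg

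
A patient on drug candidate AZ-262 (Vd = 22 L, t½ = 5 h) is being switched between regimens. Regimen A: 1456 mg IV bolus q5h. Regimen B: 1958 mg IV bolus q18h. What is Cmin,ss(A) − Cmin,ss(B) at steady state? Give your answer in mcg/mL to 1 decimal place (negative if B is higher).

58.2 mcg/mL

Regimen A: f = (1/2)^(5/5) ≈ 0.5000; Cmin,ss = (1456/22)·f/(1−f) ≈ 66.182 mcg/mL.
Regimen B: f = (1/2)^(18/5) ≈ 0.0825; Cmin,ss = (1958/22)·f/(1−f) ≈ 8.003 mcg/mL.
Difference ≈ 66.182 − 8.003 ≈ 58.179 mcg/mL.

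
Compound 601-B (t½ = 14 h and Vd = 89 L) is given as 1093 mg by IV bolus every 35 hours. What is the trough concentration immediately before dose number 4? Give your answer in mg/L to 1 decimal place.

f = (1/2)^(τ/t½) = (1/2)^(35/14) ≈ 0.1768.
C₀ = D/Vd = 1093/89 ≈ 12.281 mg/L.
Before the 4th dose, 3 doses have been given. Superposition: Cmin = C₀·(f + f² + … + f^3).
≈ 12.281 × (0.1768 + 0.0313 + 0.0055) ≈ 12.281 × 0.2136 ≈ 2.623 mg/L.

2.6 mg/L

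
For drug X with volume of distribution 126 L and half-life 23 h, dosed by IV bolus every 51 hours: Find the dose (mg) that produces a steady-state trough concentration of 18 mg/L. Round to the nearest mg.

τ/t½ = 51/23 ≈ 2.2174, so f = (1/2)^(51/23) ≈ 0.215030.
Cmin,ss = (D/Vd)·f/(1−f), so D = Cmin,ss·Vd·(1−f)/f.
D = 18 × 126 × (1−f)/f ≈ 18 × 126 × 3.65051 ≈ 8279.36 mg.

8279 mg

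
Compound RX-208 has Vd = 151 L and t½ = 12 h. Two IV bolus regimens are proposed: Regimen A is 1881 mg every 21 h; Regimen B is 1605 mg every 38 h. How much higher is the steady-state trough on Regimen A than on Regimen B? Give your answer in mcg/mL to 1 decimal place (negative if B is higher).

3.9 mcg/mL

Regimen A: f = (1/2)^(21/12) ≈ 0.2973; Cmin,ss = (1881/151)·f/(1−f) ≈ 5.270 mcg/mL.
Regimen B: f = (1/2)^(38/12) ≈ 0.1114; Cmin,ss = (1605/151)·f/(1−f) ≈ 1.333 mcg/mL.
Difference ≈ 5.270 − 1.333 ≈ 3.937 mcg/mL.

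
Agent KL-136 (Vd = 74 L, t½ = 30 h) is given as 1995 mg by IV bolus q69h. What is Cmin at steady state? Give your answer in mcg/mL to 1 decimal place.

6.9 mcg/mL

Over one 69-h interval, 69/30 ≈ 2.3 half-lives elapse, leaving f ≈ 0.2031 of each dose.
Each bolus raises the concentration by D/Vd = 1995/74 ≈ 26.959 mcg/mL.
Steady-state trough Cmin,ss = C₀·f/(1−f) ≈ 26.959 × 0.2031/0.7969 ≈ 6.871 mcg/mL.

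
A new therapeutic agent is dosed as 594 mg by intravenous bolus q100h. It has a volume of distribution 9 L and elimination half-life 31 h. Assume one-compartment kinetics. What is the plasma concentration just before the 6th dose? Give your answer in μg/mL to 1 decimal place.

f = (1/2)^(τ/t½) = (1/2)^(100/31) ≈ 0.1069.
C₀ = D/Vd = 594/9 ≈ 66.000 μg/mL.
Before the 6th dose, 5 doses have been given. Superposition: Cmin = C₀·(f + f² + … + f^5).
≈ 66.000 × (0.1069 + 0.0114 + 0.0012 + 0.0001 + 0.0000) ≈ 66.000 × 0.1196 ≈ 7.894 μg/mL.

7.9 μg/mL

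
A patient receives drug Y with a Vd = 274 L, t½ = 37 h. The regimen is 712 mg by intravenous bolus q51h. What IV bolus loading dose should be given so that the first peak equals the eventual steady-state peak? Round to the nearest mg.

1157 mg

f = (1/2)^(51/37) ≈ 0.384651; accumulation ratio R = 1/(1−f) ≈ 1.62509.
Loading dose to hit Cmax,ss on first dose: D_load = D_maint·R ≈ 712 × 1.62509 ≈ 1157.06 mg.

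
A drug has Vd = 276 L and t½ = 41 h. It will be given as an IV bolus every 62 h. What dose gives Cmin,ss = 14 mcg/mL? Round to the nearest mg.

7158 mg

τ/t½ = 62/41 ≈ 1.5122, so f = (1/2)^(62/41) ≈ 0.350577.
Cmin,ss = (D/Vd)·f/(1−f), so D = Cmin,ss·Vd·(1−f)/f.
D = 14 × 276 × (1−f)/f ≈ 14 × 276 × 1.85244 ≈ 7157.83 mg.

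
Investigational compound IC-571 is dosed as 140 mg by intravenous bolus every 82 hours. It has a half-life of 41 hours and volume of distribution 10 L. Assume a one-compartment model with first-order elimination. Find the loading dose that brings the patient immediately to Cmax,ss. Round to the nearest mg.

f = (1/2)^(82/41) ≈ 0.250000; accumulation ratio R = 1/(1−f) ≈ 1.33333.
Loading dose to hit Cmax,ss on first dose: D_load = D_maint·R ≈ 140 × 1.33333 ≈ 186.67 mg.

187 mg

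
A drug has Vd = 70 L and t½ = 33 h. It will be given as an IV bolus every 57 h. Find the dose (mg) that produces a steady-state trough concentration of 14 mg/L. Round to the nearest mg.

τ/t½ = 57/33 ≈ 1.7273, so f = (1/2)^(57/33) ≈ 0.302022.
Cmin,ss = (D/Vd)·f/(1−f), so D = Cmin,ss·Vd·(1−f)/f.
D = 14 × 70 × (1−f)/f ≈ 14 × 70 × 2.31102 ≈ 2264.80 mg.

2265 mg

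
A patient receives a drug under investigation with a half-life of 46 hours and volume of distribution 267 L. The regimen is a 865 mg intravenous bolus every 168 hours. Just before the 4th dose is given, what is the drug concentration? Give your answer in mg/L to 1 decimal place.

0.3 mg/L

f = (1/2)^(τ/t½) = (1/2)^(168/46) ≈ 0.0795.
C₀ = D/Vd = 865/267 ≈ 3.240 mg/L.
Before the 4th dose, 3 doses have been given. Superposition: Cmin = C₀·(f + f² + … + f^3).
≈ 3.240 × (0.0795 + 0.0063 + 0.0005) ≈ 3.240 × 0.0863 ≈ 0.280 mg/L.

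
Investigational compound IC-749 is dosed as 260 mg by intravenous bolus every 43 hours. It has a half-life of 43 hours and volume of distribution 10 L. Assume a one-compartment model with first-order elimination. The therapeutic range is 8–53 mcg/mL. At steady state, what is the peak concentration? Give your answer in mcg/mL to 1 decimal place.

52.0 mcg/mL

The dosing interval is 1 half-life, so f = 2^(−1) = 0.5.
Accumulation ratio R = 1/(1 − f) = 1/0.5 = 2/1.
Single-dose peak C₀ = D/Vd = 260/10 = 26 mcg/mL.
Steady-state peak Cmax,ss = C₀·R = 26 × 2/1 ≈ 52.000 mcg/mL.
Peak 52.0 mcg/mL vs MTC 53 mcg/mL: below toxic threshold.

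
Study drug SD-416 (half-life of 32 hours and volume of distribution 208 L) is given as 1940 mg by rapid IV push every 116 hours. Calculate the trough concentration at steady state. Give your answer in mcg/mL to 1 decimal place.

0.8 mcg/mL

Over one 116-h interval, 116/32 ≈ 3.625 half-lives elapse, leaving f ≈ 0.0811 of each dose.
Each bolus raises the concentration by D/Vd = 1940/208 ≈ 9.327 mcg/mL.
Steady-state trough Cmin,ss = C₀·f/(1−f) ≈ 9.327 × 0.0811/0.9189 ≈ 0.823 mcg/mL.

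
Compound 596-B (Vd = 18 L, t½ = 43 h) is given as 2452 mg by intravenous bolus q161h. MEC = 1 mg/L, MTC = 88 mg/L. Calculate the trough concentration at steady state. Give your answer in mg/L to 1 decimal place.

Over one 161-h interval, 161/43 ≈ 3.7442 half-lives elapse, leaving f ≈ 0.0746 of each dose.
Accumulation ratio R = 1/(1 − f) ≈ 1/0.9254 ≈ 1.0806.
Single-dose peak C₀ = D/Vd = 2452/18 ≈ 136.222 mg/L.
Steady-state peak Cmax,ss = C₀·R ≈ 136.222 × 1.0806 ≈ 147.201 mg/L.
Steady-state trough Cmin,ss = Cmax,ss·f ≈ 147.201 × 0.0746 ≈ 10.981 mg/L.
Trough 11.0 mg/L vs MEC 1 mg/L: adequate.

11.0 mg/L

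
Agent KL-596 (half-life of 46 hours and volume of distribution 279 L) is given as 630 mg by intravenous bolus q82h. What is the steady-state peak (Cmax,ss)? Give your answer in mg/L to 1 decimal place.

3.2 mg/L

Over one 82-h interval, 82/46 ≈ 1.7826 half-lives elapse, leaving f ≈ 0.2907 of each dose.
At steady state, accumulation factor R = 1/(1 − e^(−kτ)) ≈ 1.4098.
Each bolus raises the concentration by D/Vd = 630/279 ≈ 2.258 mg/L.
Cmax,ss = C₀/(1 − f) ≈ 2.258/0.7093 ≈ 3.183 mg/L.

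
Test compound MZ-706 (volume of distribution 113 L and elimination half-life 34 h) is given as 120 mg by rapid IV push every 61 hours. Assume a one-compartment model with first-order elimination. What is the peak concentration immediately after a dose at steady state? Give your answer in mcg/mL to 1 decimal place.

k = ln2/t½ = ln2/34 ≈ 0.020387 h⁻¹; fraction remaining f = e^(−kτ) = e^(−0.020387×61) ≈ 0.2883.
At steady state, accumulation factor R = 1/(1 − e^(−kτ)) ≈ 1.4051.
Each bolus raises the concentration by D/Vd = 120/113 ≈ 1.062 mcg/mL.
Steady-state peak Cmax,ss = C₀·R ≈ 1.062 × 1.4051 ≈ 1.492 mcg/mL.

1.5 mcg/mL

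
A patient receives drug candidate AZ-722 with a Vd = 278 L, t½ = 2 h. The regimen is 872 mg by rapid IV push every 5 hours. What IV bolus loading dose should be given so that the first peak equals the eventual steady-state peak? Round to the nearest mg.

f = (1/2)^(5/2) ≈ 0.176777; accumulation ratio R = 1/(1−f) ≈ 1.21474.
Loading dose to hit Cmax,ss on first dose: D_load = D_maint·R ≈ 872 × 1.21474 ≈ 1059.25 mg.

1059 mg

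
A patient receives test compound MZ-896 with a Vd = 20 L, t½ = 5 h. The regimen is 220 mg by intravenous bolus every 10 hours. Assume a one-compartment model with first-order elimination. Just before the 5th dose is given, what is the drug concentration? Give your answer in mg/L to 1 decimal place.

f = (1/2)^(τ/t½) = (1/2)^(10/5) ≈ 0.2500.
C₀ = D/Vd = 220/20 ≈ 11.000 mg/L.
Before the 5th dose, 4 doses have been given. Superposition: Cmin = C₀·(f + f² + … + f^4).
≈ 11.000 × (0.2500 + 0.0625 + 0.0156 + 0.0039) ≈ 11.000 × 0.3320 ≈ 3.652 mg/L.

3.7 mg/L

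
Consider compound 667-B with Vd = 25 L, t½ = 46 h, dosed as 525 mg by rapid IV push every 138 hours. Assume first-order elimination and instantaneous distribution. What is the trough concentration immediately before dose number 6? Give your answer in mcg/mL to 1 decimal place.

3.0 mcg/mL

f = (1/2)^(τ/t½) = (1/2)^(138/46) ≈ 0.1250.
C₀ = D/Vd = 525/25 ≈ 21.000 mcg/mL.
Before the 6th dose, 5 doses have been given. Superposition: Cmin = C₀·(f + f² + … + f^5).
≈ 21.000 × (0.1250 + 0.0156 + 0.0020 + 0.0002 + 0.0000) ≈ 21.000 × 0.1428 ≈ 2.999 mcg/mL.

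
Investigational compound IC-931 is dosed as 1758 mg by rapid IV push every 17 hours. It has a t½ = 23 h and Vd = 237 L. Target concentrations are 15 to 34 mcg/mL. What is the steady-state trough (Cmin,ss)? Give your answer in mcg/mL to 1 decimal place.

11.1 mcg/mL

Over one 17-h interval, 17/23 ≈ 0.73913 half-lives elapse, leaving f ≈ 0.5991 of each dose.
Accumulation ratio R = 1/(1 − f) ≈ 1/0.4009 ≈ 2.4944.
Single-dose peak C₀ = D/Vd = 1758/237 ≈ 7.418 mcg/mL.
Cmax,ss = C₀/(1 − f) ≈ 7.418/0.4009 ≈ 18.503 mcg/mL.
One interval later, Cmin,ss = Cmax,ss·e^(−kτ) ≈ 18.503 × 0.5991 ≈ 11.085 mcg/mL.
Trough 11.1 mcg/mL vs MEC 15 mcg/mL: subtherapeutic.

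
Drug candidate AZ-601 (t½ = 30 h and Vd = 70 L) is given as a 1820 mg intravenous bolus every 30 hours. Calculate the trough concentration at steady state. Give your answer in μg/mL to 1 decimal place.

τ = 30 h = 1 half-life, so f = (1/2)^1 = 0.5.
Accumulation ratio R = 1/(1 − f) = 1/0.5 = 2/1.
Single-dose peak C₀ = D/Vd = 1820/70 = 26 μg/mL.
Steady-state peak Cmax,ss = C₀·R = 26 × 2/1 ≈ 52.000 μg/mL.
Steady-state trough Cmin,ss = Cmax,ss·f ≈ 52.000 × 0.5 ≈ 26.000 μg/mL.

26.0 μg/mL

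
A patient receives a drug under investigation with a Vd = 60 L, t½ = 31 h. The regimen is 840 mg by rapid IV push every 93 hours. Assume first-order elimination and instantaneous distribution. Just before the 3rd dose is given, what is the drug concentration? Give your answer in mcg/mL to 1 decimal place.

f = (1/2)^(τ/t½) = (1/2)^(93/31) ≈ 0.1250.
C₀ = D/Vd = 840/60 ≈ 14.000 mcg/mL.
Before the 3rd dose, 2 doses have been given. Superposition: Cmin = C₀·(f + f²).
≈ 14.000 × (0.1250 + 0.0156) ≈ 14.000 × 0.1406 ≈ 1.968 mcg/mL.

2.0 mcg/mL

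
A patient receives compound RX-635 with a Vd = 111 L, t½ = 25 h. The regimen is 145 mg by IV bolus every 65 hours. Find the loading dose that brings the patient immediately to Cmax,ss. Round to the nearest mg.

f = (1/2)^(65/25) ≈ 0.164938; accumulation ratio R = 1/(1−f) ≈ 1.19752.
Loading dose to hit Cmax,ss on first dose: D_load = D_maint·R ≈ 145 × 1.19752 ≈ 173.64 mg.

174 mg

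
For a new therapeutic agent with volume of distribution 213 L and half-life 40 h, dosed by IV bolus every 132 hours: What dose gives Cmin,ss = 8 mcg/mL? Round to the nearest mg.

τ/t½ = 132/40 ≈ 3.3, so f = (1/2)^(132/40) ≈ 0.101532.
Cmin,ss = (D/Vd)·f/(1−f), so D = Cmin,ss·Vd·(1−f)/f.
D = 8 × 213 × (1−f)/f ≈ 8 × 213 × 8.84911 ≈ 15078.88 mg.

15079 mg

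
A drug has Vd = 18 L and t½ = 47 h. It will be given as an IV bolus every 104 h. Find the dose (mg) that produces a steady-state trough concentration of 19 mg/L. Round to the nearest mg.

τ/t½ = 104/47 ≈ 2.2128, so f = (1/2)^(104/47) ≈ 0.215720.
Cmin,ss = (D/Vd)·f/(1−f), so D = Cmin,ss·Vd·(1−f)/f.
D = 19 × 18 × (1−f)/f ≈ 19 × 18 × 3.63564 ≈ 1243.39 mg.

1243 mg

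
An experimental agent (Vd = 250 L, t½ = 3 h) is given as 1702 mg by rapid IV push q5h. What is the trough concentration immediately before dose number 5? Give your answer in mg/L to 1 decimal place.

3.1 mg/L

f = (1/2)^(τ/t½) = (1/2)^(5/3) ≈ 0.3150.
C₀ = D/Vd = 1702/250 ≈ 6.808 mg/L.
Before the 5th dose, 4 doses have been given. Superposition: Cmin = C₀·(f + f² + … + f^4).
≈ 6.808 × (0.3150 + 0.0992 + 0.0313 + 0.0098) ≈ 6.808 × 0.4553 ≈ 3.100 mg/L.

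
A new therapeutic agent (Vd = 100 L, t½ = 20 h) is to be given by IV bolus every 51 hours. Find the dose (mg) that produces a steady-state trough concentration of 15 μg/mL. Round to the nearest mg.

7285 mg

τ/t½ = 51/20 ≈ 2.55, so f = (1/2)^(51/20) ≈ 0.170755.
Cmin,ss = (D/Vd)·f/(1−f), so D = Cmin,ss·Vd·(1−f)/f.
D = 15 × 100 × (1−f)/f ≈ 15 × 100 × 4.85634 ≈ 7284.51 mg.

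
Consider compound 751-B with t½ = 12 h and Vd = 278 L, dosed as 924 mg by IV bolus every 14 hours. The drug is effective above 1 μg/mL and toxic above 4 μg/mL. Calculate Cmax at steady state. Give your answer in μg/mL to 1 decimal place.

τ/t½ = 14/12 ≈ 1.1667, so fraction remaining f = (1/2)^(14/12) ≈ 0.4454.
At steady state, accumulation factor R = 1/(1 − e^(−kτ)) ≈ 1.8031.
Each bolus raises the concentration by D/Vd = 924/278 ≈ 3.324 μg/mL.
Steady-state peak Cmax,ss = C₀·R ≈ 3.324 × 1.8031 ≈ 5.994 μg/mL.
Peak 6.0 μg/mL vs MTC 4 μg/mL: exceeds toxic threshold.

6.0 μg/mL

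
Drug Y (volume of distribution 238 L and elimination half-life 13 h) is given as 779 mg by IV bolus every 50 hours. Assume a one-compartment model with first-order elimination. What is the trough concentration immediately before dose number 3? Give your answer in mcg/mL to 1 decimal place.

f = (1/2)^(τ/t½) = (1/2)^(50/13) ≈ 0.0695.
C₀ = D/Vd = 779/238 ≈ 3.273 mcg/mL.
Before the 3rd dose, 2 doses have been given. Superposition: Cmin = C₀·(f + f²).
≈ 3.273 × (0.0695 + 0.0048) ≈ 3.273 × 0.0743 ≈ 0.243 mcg/mL.

0.2 mcg/mL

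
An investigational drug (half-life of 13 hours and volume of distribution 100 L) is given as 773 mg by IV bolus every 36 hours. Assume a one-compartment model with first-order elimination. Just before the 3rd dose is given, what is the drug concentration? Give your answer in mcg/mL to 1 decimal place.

1.3 mcg/mL

f = (1/2)^(τ/t½) = (1/2)^(36/13) ≈ 0.1467.
C₀ = D/Vd = 773/100 ≈ 7.730 mcg/mL.
Before the 3rd dose, 2 doses have been given. Superposition: Cmin = C₀·(f + f²).
≈ 7.730 × (0.1467 + 0.0215) ≈ 7.730 × 0.1682 ≈ 1.300 mcg/mL.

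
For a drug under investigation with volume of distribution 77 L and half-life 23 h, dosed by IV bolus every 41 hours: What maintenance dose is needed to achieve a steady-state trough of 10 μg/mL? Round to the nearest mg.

τ/t½ = 41/23 ≈ 1.7826, so f = (1/2)^(41/23) ≈ 0.290657.
Cmin,ss = (D/Vd)·f/(1−f), so D = Cmin,ss·Vd·(1−f)/f.
D = 10 × 77 × (1−f)/f ≈ 10 × 77 × 2.44048 ≈ 1879.17 mg.

1879 mg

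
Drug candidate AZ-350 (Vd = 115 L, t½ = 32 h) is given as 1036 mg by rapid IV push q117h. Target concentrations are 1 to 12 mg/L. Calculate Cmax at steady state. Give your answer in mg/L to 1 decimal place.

9.8 mg/L

Over one 117-h interval, 117/32 ≈ 3.6562 half-lives elapse, leaving f ≈ 0.0793 of each dose.
At steady state, accumulation factor R = 1/(1 − e^(−kτ)) ≈ 1.0861.
Single-dose peak C₀ = D/Vd = 1036/115 ≈ 9.009 mg/L.
Steady-state peak Cmax,ss = C₀·R ≈ 9.009 × 1.0861 ≈ 9.785 mg/L.
Peak 9.8 mg/L vs MTC 12 mg/L: below toxic threshold.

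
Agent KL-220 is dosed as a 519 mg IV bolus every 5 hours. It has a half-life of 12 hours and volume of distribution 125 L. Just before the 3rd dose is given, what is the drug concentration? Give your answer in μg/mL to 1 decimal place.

f = (1/2)^(τ/t½) = (1/2)^(5/12) ≈ 0.7492.
C₀ = D/Vd = 519/125 ≈ 4.152 μg/mL.
Before the 3rd dose, 2 doses have been given. Superposition: Cmin = C₀·(f + f²).
≈ 4.152 × (0.7492 + 0.5613) ≈ 4.152 × 1.3105 ≈ 5.441 μg/mL.

5.4 μg/mL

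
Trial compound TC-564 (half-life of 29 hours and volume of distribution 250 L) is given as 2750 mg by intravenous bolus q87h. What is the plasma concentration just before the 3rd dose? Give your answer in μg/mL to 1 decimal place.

f = (1/2)^(τ/t½) = (1/2)^(87/29) ≈ 0.1250.
C₀ = D/Vd = 2750/250 ≈ 11.000 μg/mL.
Before the 3rd dose, 2 doses have been given. Superposition: Cmin = C₀·(f + f²).
≈ 11.000 × (0.1250 + 0.0156) ≈ 11.000 × 0.1406 ≈ 1.547 μg/mL.

1.5 μg/mL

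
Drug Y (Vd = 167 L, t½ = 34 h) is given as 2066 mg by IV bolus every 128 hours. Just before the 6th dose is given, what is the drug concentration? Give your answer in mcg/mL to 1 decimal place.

1.0 mcg/mL

f = (1/2)^(τ/t½) = (1/2)^(128/34) ≈ 0.0736.
C₀ = D/Vd = 2066/167 ≈ 12.371 mcg/mL.
Before the 6th dose, 5 doses have been given. Superposition: Cmin = C₀·(f + f² + … + f^5).
≈ 12.371 × (0.0736 + 0.0054 + 0.0004 + 0.0000 + 0.0000) ≈ 12.371 × 0.0794 ≈ 0.982 mcg/mL.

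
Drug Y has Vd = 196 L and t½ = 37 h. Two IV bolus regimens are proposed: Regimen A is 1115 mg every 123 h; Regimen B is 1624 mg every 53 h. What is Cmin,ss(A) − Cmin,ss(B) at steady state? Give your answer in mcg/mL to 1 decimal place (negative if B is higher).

Regimen A: f = (1/2)^(123/37) ≈ 0.0998; Cmin,ss = (1115/196)·f/(1−f) ≈ 0.631 mcg/mL.
Regimen B: f = (1/2)^(53/37) ≈ 0.3705; Cmin,ss = (1624/196)·f/(1−f) ≈ 4.877 mcg/mL.
Difference ≈ 0.631 − 4.877 ≈ -4.246 mcg/mL.

-4.2 mcg/mL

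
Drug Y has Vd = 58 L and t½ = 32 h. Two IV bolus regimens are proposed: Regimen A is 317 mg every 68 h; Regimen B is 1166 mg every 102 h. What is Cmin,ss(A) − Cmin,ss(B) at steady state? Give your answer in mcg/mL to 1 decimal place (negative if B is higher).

-0.9 mcg/mL

Regimen A: f = (1/2)^(68/32) ≈ 0.2293; Cmin,ss = (317/58)·f/(1−f) ≈ 1.626 mcg/mL.
Regimen B: f = (1/2)^(102/32) ≈ 0.1098; Cmin,ss = (1166/58)·f/(1−f) ≈ 2.480 mcg/mL.
Difference ≈ 1.626 − 2.480 ≈ -0.854 mcg/mL.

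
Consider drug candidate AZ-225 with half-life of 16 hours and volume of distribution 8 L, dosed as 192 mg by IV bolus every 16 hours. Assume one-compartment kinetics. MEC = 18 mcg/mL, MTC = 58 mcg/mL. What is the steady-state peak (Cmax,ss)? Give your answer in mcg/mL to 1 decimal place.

48.0 mcg/mL

τ = 16 h = 1 half-life, so f = (1/2)^1 = 0.5.
At steady state, R = 1/(1 − 0.5) = 2/1.
Single-dose peak C₀ = D/Vd = 192/8 = 24 mcg/mL.
Steady-state peak Cmax,ss = C₀·R = 24 × 2/1 ≈ 48.000 mcg/mL.
Peak 48.0 mcg/mL vs MTC 58 mcg/mL: below toxic threshold.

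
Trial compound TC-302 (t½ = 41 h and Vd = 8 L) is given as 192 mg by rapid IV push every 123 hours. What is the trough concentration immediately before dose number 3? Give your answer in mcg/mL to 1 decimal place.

f = (1/2)^(τ/t½) = (1/2)^(123/41) ≈ 0.1250.
C₀ = D/Vd = 192/8 ≈ 24.000 mcg/mL.
Before the 3rd dose, 2 doses have been given. Superposition: Cmin = C₀·(f + f²).
≈ 24.000 × (0.1250 + 0.0156) ≈ 24.000 × 0.1406 ≈ 3.374 mcg/mL.

3.4 mcg/mL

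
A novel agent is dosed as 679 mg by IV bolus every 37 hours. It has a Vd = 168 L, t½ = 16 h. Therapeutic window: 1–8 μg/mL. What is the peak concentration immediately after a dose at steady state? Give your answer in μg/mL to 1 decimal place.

5.1 μg/mL

τ/t½ = 37/16 ≈ 2.3125, so fraction remaining f = (1/2)^(37/16) ≈ 0.2013.
At steady state, accumulation factor R = 1/(1 − e^(−kτ)) ≈ 1.2520.
Single-dose peak C₀ = D/Vd = 679/168 ≈ 4.042 μg/mL.
Cmax,ss = C₀/(1 − f) ≈ 4.042/0.7987 ≈ 5.061 μg/mL.
Peak 5.1 μg/mL vs MTC 8 μg/mL: below toxic threshold.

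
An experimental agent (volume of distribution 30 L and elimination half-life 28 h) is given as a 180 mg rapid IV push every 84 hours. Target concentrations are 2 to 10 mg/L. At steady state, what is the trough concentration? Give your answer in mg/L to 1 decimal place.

τ = 84 h = 3 half-lives, so f = (1/2)^3 = 0.125.
Accumulation ratio R = 1/(1 − f) = 1/0.875 = 8/7.
Single-dose peak C₀ = D/Vd = 180/30 = 6 mg/L.
Steady-state peak Cmax,ss = C₀·R = 6 × 8/7 ≈ 6.857 mg/L.
Steady-state trough Cmin,ss = Cmax,ss·f ≈ 6.857 × 0.125 ≈ 0.857 mg/L.
Trough 0.9 mg/L vs MEC 2 mg/L: subtherapeutic.

0.9 mg/L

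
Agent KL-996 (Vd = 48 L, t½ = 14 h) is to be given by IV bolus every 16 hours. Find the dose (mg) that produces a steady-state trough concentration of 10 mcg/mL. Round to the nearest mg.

τ/t½ = 16/14 ≈ 1.1429, so f = (1/2)^(16/14) ≈ 0.452862.
Cmin,ss = (D/Vd)·f/(1−f), so D = Cmin,ss·Vd·(1−f)/f.
D = 10 × 48 × (1−f)/f ≈ 10 × 48 × 1.20818 ≈ 579.93 mg.

580 mg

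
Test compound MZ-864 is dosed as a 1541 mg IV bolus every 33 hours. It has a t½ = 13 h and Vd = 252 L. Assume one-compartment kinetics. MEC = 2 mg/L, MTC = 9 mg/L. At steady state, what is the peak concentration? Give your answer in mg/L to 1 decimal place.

τ/t½ = 33/13 ≈ 2.5385, so fraction remaining f = (1/2)^(33/13) ≈ 0.1721.
Accumulation ratio R = 1/(1 − f) ≈ 1/0.8279 ≈ 1.2079.
Each bolus raises the concentration by D/Vd = 1541/252 ≈ 6.115 mg/L.
Steady-state peak Cmax,ss = C₀·R ≈ 6.115 × 1.2079 ≈ 7.386 mg/L.
Peak 7.4 mg/L vs MTC 9 mg/L: below toxic threshold.

7.4 mg/L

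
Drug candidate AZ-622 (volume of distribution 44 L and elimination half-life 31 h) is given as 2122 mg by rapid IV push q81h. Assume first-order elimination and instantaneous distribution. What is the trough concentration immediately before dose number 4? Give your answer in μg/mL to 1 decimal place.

9.4 μg/mL

f = (1/2)^(τ/t½) = (1/2)^(81/31) ≈ 0.1635.
C₀ = D/Vd = 2122/44 ≈ 48.227 μg/mL.
Before the 4th dose, 3 doses have been given. Superposition: Cmin = C₀·(f + f² + … + f^3).
≈ 48.227 × (0.1635 + 0.0267 + 0.0044) ≈ 48.227 × 0.1946 ≈ 9.385 μg/mL.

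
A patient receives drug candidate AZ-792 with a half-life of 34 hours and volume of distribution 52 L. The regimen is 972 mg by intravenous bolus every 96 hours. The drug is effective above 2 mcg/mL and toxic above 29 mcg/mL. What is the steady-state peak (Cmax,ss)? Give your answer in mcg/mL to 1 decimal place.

τ/t½ = 96/34 ≈ 2.8235, so fraction remaining f = (1/2)^(96/34) ≈ 0.1413.
At steady state, accumulation factor R = 1/(1 − e^(−kτ)) ≈ 1.1646.
Each bolus raises the concentration by D/Vd = 972/52 ≈ 18.692 mcg/mL.
Steady-state peak Cmax,ss = C₀·R ≈ 18.692 × 1.1646 ≈ 21.769 mcg/mL.
Peak 21.8 mcg/mL vs MTC 29 mcg/mL: below toxic threshold.

21.8 mcg/mL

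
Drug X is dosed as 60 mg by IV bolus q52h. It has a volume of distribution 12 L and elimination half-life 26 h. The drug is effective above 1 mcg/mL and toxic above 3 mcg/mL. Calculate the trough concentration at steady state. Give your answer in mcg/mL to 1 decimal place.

τ = 52 h = 2 half-lives, so f = (1/2)^2 = 0.25.
Accumulation ratio R = 1/(1 − f) = 1/0.75 = 4/3.
Single-dose peak C₀ = D/Vd = 60/12 = 5 mcg/mL.
Steady-state peak Cmax,ss = C₀·R = 5 × 4/3 ≈ 6.667 mcg/mL.
Steady-state trough Cmin,ss = Cmax,ss·f ≈ 6.667 × 0.25 ≈ 1.667 mcg/mL.
Trough 1.7 mcg/mL vs MEC 1 mcg/mL: adequate.

1.7 mcg/mL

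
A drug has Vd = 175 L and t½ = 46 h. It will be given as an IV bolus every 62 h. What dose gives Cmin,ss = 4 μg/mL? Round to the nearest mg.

τ/t½ = 62/46 ≈ 1.3478, so f = (1/2)^(62/46) ≈ 0.392884.
Cmin,ss = (D/Vd)·f/(1−f), so D = Cmin,ss·Vd·(1−f)/f.
D = 4 × 175 × (1−f)/f ≈ 4 × 175 × 1.54528 ≈ 1081.70 mg.

1082 mg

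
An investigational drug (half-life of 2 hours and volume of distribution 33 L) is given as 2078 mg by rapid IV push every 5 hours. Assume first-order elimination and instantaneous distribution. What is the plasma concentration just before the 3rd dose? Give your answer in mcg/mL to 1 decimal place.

f = (1/2)^(τ/t½) = (1/2)^(5/2) ≈ 0.1768.
C₀ = D/Vd = 2078/33 ≈ 62.970 mcg/mL.
Before the 3rd dose, 2 doses have been given. Superposition: Cmin = C₀·(f + f²).
≈ 62.970 × (0.1768 + 0.0313) ≈ 62.970 × 0.2081 ≈ 13.104 mcg/mL.

13.1 mcg/mL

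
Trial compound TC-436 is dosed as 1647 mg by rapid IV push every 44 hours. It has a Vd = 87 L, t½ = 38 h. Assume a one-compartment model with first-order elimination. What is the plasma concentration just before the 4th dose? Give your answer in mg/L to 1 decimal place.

f = (1/2)^(τ/t½) = (1/2)^(44/38) ≈ 0.4482.
C₀ = D/Vd = 1647/87 ≈ 18.931 mg/L.
Before the 4th dose, 3 doses have been given. Superposition: Cmin = C₀·(f + f² + … + f^3).
≈ 18.931 × (0.4482 + 0.2009 + 0.0900) ≈ 18.931 × 0.7391 ≈ 13.992 mg/L.

14.0 mg/L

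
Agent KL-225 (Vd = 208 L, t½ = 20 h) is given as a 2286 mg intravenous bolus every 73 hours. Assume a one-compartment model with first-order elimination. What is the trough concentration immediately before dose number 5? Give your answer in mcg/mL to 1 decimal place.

1.0 mcg/mL

f = (1/2)^(τ/t½) = (1/2)^(73/20) ≈ 0.0797.
C₀ = D/Vd = 2286/208 ≈ 10.990 mcg/mL.
Before the 5th dose, 4 doses have been given. Superposition: Cmin = C₀·(f + f² + … + f^4).
≈ 10.990 × (0.0797 + 0.0064 + 0.0005 + 0.0000) ≈ 10.990 × 0.0866 ≈ 0.952 mcg/mL.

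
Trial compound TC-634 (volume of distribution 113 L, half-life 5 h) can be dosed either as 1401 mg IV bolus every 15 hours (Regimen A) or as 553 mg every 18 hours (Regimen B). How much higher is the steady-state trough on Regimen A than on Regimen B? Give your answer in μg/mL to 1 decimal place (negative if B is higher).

Regimen A: f = (1/2)^(15/5) ≈ 0.1250; Cmin,ss = (1401/113)·f/(1−f) ≈ 1.771 μg/mL.
Regimen B: f = (1/2)^(18/5) ≈ 0.0825; Cmin,ss = (553/113)·f/(1−f) ≈ 0.440 μg/mL.
Difference ≈ 1.771 − 0.440 ≈ 1.331 μg/mL.

1.3 μg/mL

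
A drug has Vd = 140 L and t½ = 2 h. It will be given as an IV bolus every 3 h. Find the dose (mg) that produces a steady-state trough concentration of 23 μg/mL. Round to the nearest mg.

5888 mg

τ/t½ = 3/2 ≈ 1.5, so f = (1/2)^(3/2) ≈ 0.353553.
Cmin,ss = (D/Vd)·f/(1−f), so D = Cmin,ss·Vd·(1−f)/f.
D = 23 × 140 × (1−f)/f ≈ 23 × 140 × 1.82843 ≈ 5887.54 mg.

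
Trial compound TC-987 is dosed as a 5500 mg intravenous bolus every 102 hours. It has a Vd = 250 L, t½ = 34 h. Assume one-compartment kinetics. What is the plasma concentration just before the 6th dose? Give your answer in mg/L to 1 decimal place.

f = (1/2)^(τ/t½) = (1/2)^(102/34) ≈ 0.1250.
C₀ = D/Vd = 5500/250 ≈ 22.000 mg/L.
Before the 6th dose, 5 doses have been given. Superposition: Cmin = C₀·(f + f² + … + f^5).
≈ 22.000 × (0.1250 + 0.0156 + 0.0020 + 0.0002 + 0.0000) ≈ 22.000 × 0.1428 ≈ 3.142 mg/L.

3.1 mg/L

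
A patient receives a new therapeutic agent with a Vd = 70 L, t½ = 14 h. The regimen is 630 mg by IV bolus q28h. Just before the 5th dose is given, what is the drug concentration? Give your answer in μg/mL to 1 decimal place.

f = (1/2)^(τ/t½) = (1/2)^(28/14) ≈ 0.2500.
C₀ = D/Vd = 630/70 ≈ 9.000 μg/mL.
Before the 5th dose, 4 doses have been given. Superposition: Cmin = C₀·(f + f² + … + f^4).
≈ 9.000 × (0.2500 + 0.0625 + 0.0156 + 0.0039) ≈ 9.000 × 0.3320 ≈ 2.988 μg/mL.

3.0 μg/mL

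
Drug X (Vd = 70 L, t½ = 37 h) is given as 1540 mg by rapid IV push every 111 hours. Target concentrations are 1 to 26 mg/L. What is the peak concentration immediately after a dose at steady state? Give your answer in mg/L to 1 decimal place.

25.1 mg/L

τ = 111 h = 3 half-lives, so f = (1/2)^3 = 0.125.
Accumulation ratio R = 1/(1 − f) = 1/0.875 = 8/7.
Single-dose peak C₀ = D/Vd = 1540/70 = 22 mg/L.
Steady-state peak Cmax,ss = C₀·R = 22 × 8/7 ≈ 25.143 mg/L.
Peak 25.1 mg/L vs MTC 26 mg/L: below toxic threshold.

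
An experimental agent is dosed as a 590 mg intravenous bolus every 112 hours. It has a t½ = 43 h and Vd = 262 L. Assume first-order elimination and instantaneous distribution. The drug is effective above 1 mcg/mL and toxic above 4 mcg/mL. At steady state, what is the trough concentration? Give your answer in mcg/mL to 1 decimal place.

0.4 mcg/mL

k = ln2/t½ = ln2/43 ≈ 0.016120 h⁻¹; fraction remaining f = e^(−kτ) = e^(−0.016120×112) ≈ 0.1644.
Single-dose peak C₀ = D/Vd = 590/262 ≈ 2.252 mcg/mL.
Steady-state trough Cmin,ss = C₀·f/(1−f) ≈ 2.252 × 0.1644/0.8356 ≈ 0.443 mcg/mL.
Trough 0.4 mcg/mL vs MEC 1 mcg/mL: subtherapeutic.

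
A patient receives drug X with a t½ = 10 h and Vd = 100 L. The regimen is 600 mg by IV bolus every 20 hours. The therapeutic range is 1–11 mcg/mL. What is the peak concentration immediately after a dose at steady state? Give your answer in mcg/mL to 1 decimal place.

8.0 mcg/mL

The dosing interval is 2 half-lives, so f = 2^(−2) = 0.25.
Accumulation ratio R = 1/(1 − f) = 1/0.75 = 4/3.
Single-dose peak C₀ = D/Vd = 600/100 = 6 mcg/mL.
Steady-state peak Cmax,ss = C₀·R = 6 × 4/3 ≈ 8.000 mcg/mL.
Peak 8.0 mcg/mL vs MTC 11 mcg/mL: below toxic threshold.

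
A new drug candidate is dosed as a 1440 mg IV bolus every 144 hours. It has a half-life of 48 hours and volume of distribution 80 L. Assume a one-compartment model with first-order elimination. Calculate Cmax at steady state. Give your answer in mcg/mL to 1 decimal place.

20.6 mcg/mL

τ = 144 h = 3 half-lives, so f = (1/2)^3 = 0.125.
At steady state, R = 1/(1 − 0.125) = 8/7.
Single-dose peak C₀ = D/Vd = 1440/80 = 18 mcg/mL.
Steady-state peak Cmax,ss = C₀·R = 18 × 8/7 ≈ 20.571 mcg/mL.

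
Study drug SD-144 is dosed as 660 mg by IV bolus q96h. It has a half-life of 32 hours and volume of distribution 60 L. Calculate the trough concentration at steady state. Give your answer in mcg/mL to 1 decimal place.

1.6 mcg/mL

The dosing interval is 3 half-lives, so f = 2^(−3) = 0.125.
Accumulation ratio R = 1/(1 − f) = 1/0.875 = 8/7.
Single-dose peak C₀ = D/Vd = 660/60 = 11 mcg/mL.
Steady-state peak Cmax,ss = C₀·R = 11 × 8/7 ≈ 12.571 mcg/mL.
Steady-state trough Cmin,ss = Cmax,ss·f ≈ 12.571 × 0.125 ≈ 1.571 mcg/mL.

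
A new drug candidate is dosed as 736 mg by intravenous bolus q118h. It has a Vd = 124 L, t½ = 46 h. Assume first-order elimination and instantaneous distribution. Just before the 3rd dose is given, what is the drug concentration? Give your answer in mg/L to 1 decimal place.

1.2 mg/L

f = (1/2)^(τ/t½) = (1/2)^(118/46) ≈ 0.1690.
C₀ = D/Vd = 736/124 ≈ 5.935 mg/L.
Before the 3rd dose, 2 doses have been given. Superposition: Cmin = C₀·(f + f²).
≈ 5.935 × (0.1690 + 0.0286) ≈ 5.935 × 0.1976 ≈ 1.173 mg/L.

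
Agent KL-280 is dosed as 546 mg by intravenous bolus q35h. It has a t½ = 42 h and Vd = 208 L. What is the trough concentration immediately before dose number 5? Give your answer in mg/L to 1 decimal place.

3.0 mg/L

f = (1/2)^(τ/t½) = (1/2)^(35/42) ≈ 0.5612.
C₀ = D/Vd = 546/208 ≈ 2.625 mg/L.
Before the 5th dose, 4 doses have been given. Superposition: Cmin = C₀·(f + f² + … + f^4).
≈ 2.625 × (0.5612 + 0.3149 + 0.1767 + 0.0992) ≈ 2.625 × 1.1520 ≈ 3.024 mg/L.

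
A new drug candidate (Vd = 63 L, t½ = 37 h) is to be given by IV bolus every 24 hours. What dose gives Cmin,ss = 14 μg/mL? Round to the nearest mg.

τ/t½ = 24/37 ≈ 0.64865, so f = (1/2)^(24/37) ≈ 0.637878.
Cmin,ss = (D/Vd)·f/(1−f), so D = Cmin,ss·Vd·(1−f)/f.
D = 14 × 63 × (1−f)/f ≈ 14 × 63 × 0.56770 ≈ 500.71 mg.

501 mg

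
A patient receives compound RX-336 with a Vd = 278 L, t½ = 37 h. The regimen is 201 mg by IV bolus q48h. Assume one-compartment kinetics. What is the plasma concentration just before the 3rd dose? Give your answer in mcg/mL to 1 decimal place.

f = (1/2)^(τ/t½) = (1/2)^(48/37) ≈ 0.4069.
C₀ = D/Vd = 201/278 ≈ 0.723 mcg/mL.
Before the 3rd dose, 2 doses have been given. Superposition: Cmin = C₀·(f + f²).
≈ 0.723 × (0.4069 + 0.1656) ≈ 0.723 × 0.5725 ≈ 0.414 mcg/mL.

0.4 mcg/mL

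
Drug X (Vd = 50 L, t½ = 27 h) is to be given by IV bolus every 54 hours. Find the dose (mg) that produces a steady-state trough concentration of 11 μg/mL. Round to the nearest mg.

τ/t½ = 54/27 ≈ 2, so f = (1/2)^(54/27) ≈ 0.250000.
Cmin,ss = (D/Vd)·f/(1−f), so D = Cmin,ss·Vd·(1−f)/f.
D = 11 × 50 × (1−f)/f ≈ 11 × 50 × 3.00000 ≈ 1650.00 mg.

1650 mg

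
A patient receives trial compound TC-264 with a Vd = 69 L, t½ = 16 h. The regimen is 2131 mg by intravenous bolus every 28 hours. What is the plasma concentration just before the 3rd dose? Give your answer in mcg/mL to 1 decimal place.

f = (1/2)^(τ/t½) = (1/2)^(28/16) ≈ 0.2973.
C₀ = D/Vd = 2131/69 ≈ 30.884 mcg/mL.
Before the 3rd dose, 2 doses have been given. Superposition: Cmin = C₀·(f + f²).
≈ 30.884 × (0.2973 + 0.0884) ≈ 30.884 × 0.3857 ≈ 11.912 mcg/mL.

11.9 mcg/mL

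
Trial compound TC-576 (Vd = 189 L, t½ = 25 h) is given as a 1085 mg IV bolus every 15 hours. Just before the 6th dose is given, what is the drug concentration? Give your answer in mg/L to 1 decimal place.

9.7 mg/L

f = (1/2)^(τ/t½) = (1/2)^(15/25) ≈ 0.6598.
C₀ = D/Vd = 1085/189 ≈ 5.741 mg/L.
Before the 6th dose, 5 doses have been given. Superposition: Cmin = C₀·(f + f² + … + f^5).
≈ 5.741 × (0.6598 + 0.4353 + 0.2872 + 0.1895 + 0.1250) ≈ 5.741 × 1.6968 ≈ 9.741 mg/L.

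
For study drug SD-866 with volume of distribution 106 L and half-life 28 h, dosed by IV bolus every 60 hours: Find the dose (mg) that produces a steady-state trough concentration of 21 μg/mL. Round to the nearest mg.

7605 mg

τ/t½ = 60/28 ≈ 2.1429, so f = (1/2)^(60/28) ≈ 0.226431.
Cmin,ss = (D/Vd)·f/(1−f), so D = Cmin,ss·Vd·(1−f)/f.
D = 21 × 106 × (1−f)/f ≈ 21 × 106 × 3.41636 ≈ 7604.82 mg.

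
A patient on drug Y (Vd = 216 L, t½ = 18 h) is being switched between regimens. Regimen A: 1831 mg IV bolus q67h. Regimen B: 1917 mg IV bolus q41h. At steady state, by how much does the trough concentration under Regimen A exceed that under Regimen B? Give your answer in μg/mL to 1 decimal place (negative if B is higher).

-1.6 μg/mL

Regimen A: f = (1/2)^(67/18) ≈ 0.0758; Cmin,ss = (1831/216)·f/(1−f) ≈ 0.695 μg/mL.
Regimen B: f = (1/2)^(41/18) ≈ 0.2062; Cmin,ss = (1917/216)·f/(1−f) ≈ 2.305 μg/mL.
Difference ≈ 0.695 − 2.305 ≈ -1.610 μg/mL.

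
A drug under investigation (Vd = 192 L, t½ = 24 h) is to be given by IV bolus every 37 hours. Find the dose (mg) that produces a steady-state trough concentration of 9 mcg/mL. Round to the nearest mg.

3303 mg

τ/t½ = 37/24 ≈ 1.5417, so f = (1/2)^(37/24) ≈ 0.343488.
Cmin,ss = (D/Vd)·f/(1−f), so D = Cmin,ss·Vd·(1−f)/f.
D = 9 × 192 × (1−f)/f ≈ 9 × 192 × 1.91131 ≈ 3302.74 mg.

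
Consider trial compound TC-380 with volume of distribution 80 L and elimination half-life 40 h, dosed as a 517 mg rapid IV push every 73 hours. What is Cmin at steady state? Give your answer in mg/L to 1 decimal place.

τ/t½ = 73/40 ≈ 1.825, so fraction remaining f = (1/2)^(73/40) ≈ 0.2822.
Accumulation ratio R = 1/(1 − f) ≈ 1/0.7178 ≈ 1.3931.
Single-dose peak C₀ = D/Vd = 517/80 ≈ 6.463 mg/L.
Steady-state peak Cmax,ss = C₀·R ≈ 6.463 × 1.3931 ≈ 9.004 mg/L.
Steady-state trough Cmin,ss = Cmax,ss·f ≈ 9.004 × 0.2822 ≈ 2.541 mg/L.

2.5 mg/L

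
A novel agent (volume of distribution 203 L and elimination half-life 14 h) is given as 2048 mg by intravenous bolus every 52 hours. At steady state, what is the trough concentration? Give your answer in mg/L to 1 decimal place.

0.8 mg/L

k = ln2/t½ = ln2/14 ≈ 0.049511 h⁻¹; fraction remaining f = e^(−kτ) = e^(−0.049511×52) ≈ 0.0762.
Single-dose peak C₀ = D/Vd = 2048/203 ≈ 10.089 mg/L.
Steady-state trough Cmin,ss = C₀·f/(1−f) ≈ 10.089 × 0.0762/0.9238 ≈ 0.832 mg/L.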